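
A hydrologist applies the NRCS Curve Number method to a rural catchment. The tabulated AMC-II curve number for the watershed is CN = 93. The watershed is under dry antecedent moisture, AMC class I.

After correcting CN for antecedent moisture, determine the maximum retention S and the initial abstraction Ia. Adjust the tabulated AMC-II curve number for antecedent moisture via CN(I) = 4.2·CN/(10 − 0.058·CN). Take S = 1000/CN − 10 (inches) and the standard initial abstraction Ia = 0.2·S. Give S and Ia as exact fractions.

CN(I) from CN(II)=93: (4.2·93)/(10 − 0.058·93) = 27900/329 ≈ 84.802
S = 1000/(27900/329) − 10 = 500/279 in ≈ 1.792 in
Initial abstraction Ia = S/5 = (500/279)/5 = 100/279 ≈ 0.358 in

S = 500/279 in ≈ 1.792 in; Ia = 100/279 in ≈ 0.358 in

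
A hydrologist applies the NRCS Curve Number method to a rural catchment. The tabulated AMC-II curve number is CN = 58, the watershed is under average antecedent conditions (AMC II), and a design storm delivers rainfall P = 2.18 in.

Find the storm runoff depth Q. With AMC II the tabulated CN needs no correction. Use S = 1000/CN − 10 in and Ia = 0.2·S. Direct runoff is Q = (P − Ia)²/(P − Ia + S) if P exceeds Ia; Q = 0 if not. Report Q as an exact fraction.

Q = 1125721/16763450 in ≈ 0.067 in

AMC II — tabulated CN = 58 applies directly.
Max retention: S = 1000/58 − 10 = 210/29 in (≈ 7.241 in)
Ia = 0.2·(210/29) = 42/29 in ≈ 1.448 in
Since P=2.180 > Ia=1.448: effective rainfall P−Ia = 1061/1450 in
Q = (1061/1450)²/((1061/1450) + 210/29) = (1125721/2102500)/(11561/1450) = 1125721/16763450 in ≈ 0.067 in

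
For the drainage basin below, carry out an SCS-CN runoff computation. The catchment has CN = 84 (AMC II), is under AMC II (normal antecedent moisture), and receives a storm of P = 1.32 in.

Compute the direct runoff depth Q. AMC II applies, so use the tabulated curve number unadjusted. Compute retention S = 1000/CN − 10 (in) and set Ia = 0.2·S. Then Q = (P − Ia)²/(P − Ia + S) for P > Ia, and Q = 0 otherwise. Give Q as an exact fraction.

CN(II) = 84; AMC II needs no correction.
Max retention: S = 1000/84 − 10 = 40/21 in (≈ 1.905 in)
Ia = 0.2·(40/21) = 8/21 in ≈ 0.381 in
Excess rainfall: 1.320 − 0.381 = 0.939 in; P > Ia so Q > 0
Q = (493/525)²/((493/525) + 40/21) = (243049/275625)/(1493/525) = 243049/783825 in ≈ 0.310 in

Q = 243049/783825 in ≈ 0.310 in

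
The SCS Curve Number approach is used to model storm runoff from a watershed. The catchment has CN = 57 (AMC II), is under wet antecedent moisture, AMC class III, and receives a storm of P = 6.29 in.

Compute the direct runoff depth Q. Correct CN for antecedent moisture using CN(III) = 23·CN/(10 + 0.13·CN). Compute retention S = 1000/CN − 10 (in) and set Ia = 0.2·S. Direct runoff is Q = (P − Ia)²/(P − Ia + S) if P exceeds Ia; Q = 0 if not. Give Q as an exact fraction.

Q = 545558027161/153205950900 in ≈ 3.561 in

Adjust CN=57 to AMC III: 23·57/(10 + 0.13·57) → 1311 ÷ (1741/100) = 131100/1741 ≈ 75.302
Retention S: 1000/CN − 10 with CN=75.302 → S = 4300/1311 ≈ 3.280 in
Ia = 0.2S: 0.2·3.280 = 0.656 in (exactly 860/1311)
P − Ia = 6.290 − 0.656 = 738619/131100 ≈ 5.634 in (> 0, runoff occurs)
Q: (738619/131100)² ÷ (1168619/131100) = 545558027161/153205950900 in (≈ 3.561 in)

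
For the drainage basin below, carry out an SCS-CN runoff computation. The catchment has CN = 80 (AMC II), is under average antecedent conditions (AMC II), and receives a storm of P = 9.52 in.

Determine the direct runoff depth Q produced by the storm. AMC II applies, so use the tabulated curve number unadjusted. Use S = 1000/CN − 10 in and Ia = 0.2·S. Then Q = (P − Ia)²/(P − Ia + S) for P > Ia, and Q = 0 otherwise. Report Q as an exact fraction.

CN(II) = 80; AMC II needs no correction.
S = 1000/80 − 10 = 5/2 in ≈ 2.500 in
Initial abstraction Ia = S/5 = (5/2)/5 = 1/2 ≈ 0.500 in
Excess rainfall: 9.520 − 0.500 = 9.020 in; P > Ia so Q > 0
Q = (451/50)²/((451/50) + 5/2) = (203401/2500)/(288/25) = 203401/28800 in ≈ 7.063 in

Q = 203401/28800 in ≈ 7.063 in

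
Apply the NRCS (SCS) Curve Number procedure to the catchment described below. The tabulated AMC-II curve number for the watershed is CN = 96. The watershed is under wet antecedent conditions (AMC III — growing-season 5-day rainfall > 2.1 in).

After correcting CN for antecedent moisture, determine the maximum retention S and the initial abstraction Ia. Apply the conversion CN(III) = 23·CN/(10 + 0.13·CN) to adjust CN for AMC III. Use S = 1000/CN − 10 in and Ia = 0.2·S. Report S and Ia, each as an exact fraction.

S = 25/138 in ≈ 0.181 in; Ia = 5/138 in ≈ 0.036 in

CN(III) from CN(II)=96: (23·96)/(10 + 0.13·96) = 27600/281 ≈ 98.221
Retention S: 1000/CN − 10 with CN=98.221 → S = 25/138 ≈ 0.181 in
Ia = 0.2·(25/138) = 5/138 in ≈ 0.036 in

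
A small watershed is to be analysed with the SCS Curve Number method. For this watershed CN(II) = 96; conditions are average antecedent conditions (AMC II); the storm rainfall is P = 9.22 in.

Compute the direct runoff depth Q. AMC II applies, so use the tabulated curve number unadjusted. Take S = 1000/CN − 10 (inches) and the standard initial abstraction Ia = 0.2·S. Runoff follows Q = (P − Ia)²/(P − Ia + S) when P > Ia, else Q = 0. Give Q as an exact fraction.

Q = 7513081/859800 in ≈ 8.738 in

Average conditions: CN = 96 (no AMC adjustment).
Max retention: S = 1000/96 − 10 = 5/12 in (≈ 0.417 in)
Ia = 0.2·(5/12) = 1/12 in ≈ 0.083 in
Excess rainfall: 9.220 − 0.083 = 9.137 in; P > Ia so Q > 0
Q: (2741/300)² ÷ (1433/150) = 7513081/859800 in (≈ 8.738 in)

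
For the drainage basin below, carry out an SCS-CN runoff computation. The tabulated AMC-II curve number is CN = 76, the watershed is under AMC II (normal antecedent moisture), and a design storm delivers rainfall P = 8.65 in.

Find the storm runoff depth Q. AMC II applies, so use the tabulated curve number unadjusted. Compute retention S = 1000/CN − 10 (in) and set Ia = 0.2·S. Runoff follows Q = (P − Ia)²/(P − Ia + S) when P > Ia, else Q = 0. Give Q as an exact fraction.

Average conditions: CN = 76 (no AMC adjustment).
S = 1000/76 − 10 = 60/19 in ≈ 3.158 in
Initial abstraction Ia = S/5 = (60/19)/5 = 12/19 ≈ 0.632 in
Since P=8.650 > Ia=0.632: effective rainfall P−Ia = 3047/380 in
Q: (3047/380)² ÷ (4247/380) = 9284209/1613860 in (≈ 5.753 in)

Q = 9284209/1613860 in ≈ 5.753 in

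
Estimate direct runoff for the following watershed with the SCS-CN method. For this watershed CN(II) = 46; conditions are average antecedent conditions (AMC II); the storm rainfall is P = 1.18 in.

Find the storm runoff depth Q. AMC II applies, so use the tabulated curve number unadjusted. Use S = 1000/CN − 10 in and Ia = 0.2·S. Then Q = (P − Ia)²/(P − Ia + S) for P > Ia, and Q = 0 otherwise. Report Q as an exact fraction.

Q = 0 in ≈ 0.000 in

CN(II) = 46; AMC II needs no correction.
S = 1000/46 − 10 = 270/23 in ≈ 11.739 in
Ia = 0.2·(270/23) = 54/23 in ≈ 2.348 in
P = 1.180 ≤ Ia = 2.348 in: entire storm abstracted, Q = 0.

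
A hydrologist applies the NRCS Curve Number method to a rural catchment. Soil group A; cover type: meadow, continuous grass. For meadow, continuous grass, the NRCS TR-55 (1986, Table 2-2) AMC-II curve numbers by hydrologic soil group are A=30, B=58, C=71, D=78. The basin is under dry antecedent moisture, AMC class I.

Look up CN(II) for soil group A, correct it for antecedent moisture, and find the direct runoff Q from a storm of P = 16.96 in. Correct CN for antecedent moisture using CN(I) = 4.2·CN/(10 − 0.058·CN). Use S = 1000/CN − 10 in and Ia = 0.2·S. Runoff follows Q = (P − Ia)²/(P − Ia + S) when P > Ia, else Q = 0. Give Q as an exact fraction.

Q = 216482/388575 in ≈ 0.557 in

NRCS table: meadow, continuous grass, soil group A → CN(II) = 30
CN(I) from CN(II)=30: (4.2·30)/(10 − 0.058·30) = 900/59 ≈ 15.254
S = 1000/(900/59) − 10 = 500/9 in ≈ 55.556 in
Initial abstraction Ia = S/5 = (500/9)/5 = 100/9 ≈ 11.111 in
Since P=16.960 > Ia=11.111: effective rainfall P−Ia = 1316/225 in
Q = (1316/225)²/((1316/225) + 500/9) = (1731856/50625)/(13816/225) = 216482/388575 in ≈ 0.557 in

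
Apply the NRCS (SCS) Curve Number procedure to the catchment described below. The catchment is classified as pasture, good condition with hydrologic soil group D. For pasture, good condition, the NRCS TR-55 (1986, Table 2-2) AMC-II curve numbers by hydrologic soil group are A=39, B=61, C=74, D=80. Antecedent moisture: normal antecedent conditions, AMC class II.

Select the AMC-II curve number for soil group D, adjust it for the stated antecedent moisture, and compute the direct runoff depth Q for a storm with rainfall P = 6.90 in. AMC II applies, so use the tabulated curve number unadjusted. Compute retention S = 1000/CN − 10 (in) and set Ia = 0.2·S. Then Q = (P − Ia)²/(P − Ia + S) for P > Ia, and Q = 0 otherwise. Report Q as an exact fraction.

Q = 2048/445 in ≈ 4.602 in

NRCS table: pasture, good condition, soil group D → CN(II) = 80
Average conditions: CN = 80 (no AMC adjustment).
Max retention: S = 1000/80 − 10 = 5/2 in (≈ 2.500 in)
Ia = 0.2·(5/2) = 1/2 in ≈ 0.500 in
P − Ia = 6.900 − 0.500 = 32/5 ≈ 6.400 in (> 0, runoff occurs)
Q = (32/5)²/((32/5) + 5/2) = (1024/25)/(89/10) = 2048/445 in ≈ 4.602 in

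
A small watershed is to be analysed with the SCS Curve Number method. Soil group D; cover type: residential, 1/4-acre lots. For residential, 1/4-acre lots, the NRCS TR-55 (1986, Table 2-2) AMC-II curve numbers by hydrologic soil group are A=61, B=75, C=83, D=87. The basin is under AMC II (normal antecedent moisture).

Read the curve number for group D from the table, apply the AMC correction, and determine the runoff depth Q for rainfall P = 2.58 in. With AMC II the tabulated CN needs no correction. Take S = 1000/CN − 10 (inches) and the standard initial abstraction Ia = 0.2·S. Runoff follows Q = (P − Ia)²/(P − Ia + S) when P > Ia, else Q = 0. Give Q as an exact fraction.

NRCS table: residential, 1/4-acre lots, soil group D → CN(II) = 87
AMC II — tabulated CN = 87 applies directly.
Retention S: 1000/CN − 10 with CN=87.000 → S = 130/87 ≈ 1.494 in
Ia = 0.2·(130/87) = 26/87 in ≈ 0.299 in
P − Ia = 2.580 − 0.299 = 9923/4350 ≈ 2.281 in (> 0, runoff occurs)
Q: (9923/4350)² ÷ (16423/4350) = 98465929/71440050 in (≈ 1.378 in)

Q = 98465929/71440050 in ≈ 1.378 in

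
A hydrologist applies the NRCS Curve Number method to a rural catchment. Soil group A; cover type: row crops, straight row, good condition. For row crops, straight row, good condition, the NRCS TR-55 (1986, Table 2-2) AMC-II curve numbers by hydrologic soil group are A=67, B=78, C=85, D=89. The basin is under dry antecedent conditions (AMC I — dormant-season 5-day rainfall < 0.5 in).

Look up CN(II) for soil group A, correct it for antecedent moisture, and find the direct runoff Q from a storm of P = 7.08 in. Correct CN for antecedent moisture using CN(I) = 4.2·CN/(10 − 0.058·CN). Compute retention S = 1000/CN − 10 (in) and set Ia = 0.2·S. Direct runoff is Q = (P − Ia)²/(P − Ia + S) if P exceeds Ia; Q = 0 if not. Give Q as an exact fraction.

Q = 3081693169/2263077425 in ≈ 1.362 in

NRCS table: row crops, straight row, good condition, soil group A → CN(II) = 67
Adjust CN=67 to AMC I: 4.2·67/(10 − 0.058·67) → (1407/5) ÷ (3057/500) = 46900/1019 ≈ 46.026
Max retention: S = 1000/(46900/1019) − 10 = 5500/469 in (≈ 11.727 in)
Ia = 0.2·(5500/469) = 1100/469 in ≈ 2.345 in
Excess rainfall: 7.080 − 2.345 = 4.735 in; P > Ia so Q > 0
Runoff Q = (P−Ia)²/(P−Ia+S) = (4.735)²/(4.735+11.727) = 3081693169/2263077425 ≈ 1.362 in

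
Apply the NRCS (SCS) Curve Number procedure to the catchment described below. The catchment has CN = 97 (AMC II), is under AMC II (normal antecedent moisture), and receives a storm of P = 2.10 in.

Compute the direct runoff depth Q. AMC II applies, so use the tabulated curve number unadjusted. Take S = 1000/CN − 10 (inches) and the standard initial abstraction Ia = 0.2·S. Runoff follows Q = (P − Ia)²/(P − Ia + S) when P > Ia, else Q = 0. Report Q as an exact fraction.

Average conditions: CN = 97 (no AMC adjustment).
Retention S: 1000/CN − 10 with CN=97.000 → S = 30/97 ≈ 0.309 in
Ia = 0.2·(30/97) = 6/97 in ≈ 0.062 in
Since P=2.100 > Ia=0.062: effective rainfall P−Ia = 1977/970 in
Q: (1977/970)² ÷ (2277/970) = 434281/245410 in (≈ 1.770 in)

Q = 434281/245410 in ≈ 1.770 in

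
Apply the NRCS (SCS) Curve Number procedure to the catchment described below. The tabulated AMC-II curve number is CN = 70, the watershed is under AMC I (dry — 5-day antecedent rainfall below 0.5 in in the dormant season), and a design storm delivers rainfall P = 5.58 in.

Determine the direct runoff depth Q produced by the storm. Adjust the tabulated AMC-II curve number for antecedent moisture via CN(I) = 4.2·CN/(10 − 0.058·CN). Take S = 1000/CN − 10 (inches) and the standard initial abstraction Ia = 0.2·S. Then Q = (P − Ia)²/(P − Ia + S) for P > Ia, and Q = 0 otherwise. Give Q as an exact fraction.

Q = 75186241/82493950 in ≈ 0.911 in

Dry (AMC I): CN(I) = 4.2·70/(10 − 0.058·70) = 294/(297/50) = 4900/99 ≈ 49.495
Max retention: S = 1000/(4900/99) − 10 = 500/49 in (≈ 10.204 in)
Ia = 0.2S: 0.2·10.204 = 2.041 in (exactly 100/49)
Excess rainfall: 5.580 − 2.041 = 3.539 in; P > Ia so Q > 0
Q = (8671/2450)²/((8671/2450) + 500/49) = (75186241/6002500)/(33671/2450) = 75186241/82493950 in ≈ 0.911 in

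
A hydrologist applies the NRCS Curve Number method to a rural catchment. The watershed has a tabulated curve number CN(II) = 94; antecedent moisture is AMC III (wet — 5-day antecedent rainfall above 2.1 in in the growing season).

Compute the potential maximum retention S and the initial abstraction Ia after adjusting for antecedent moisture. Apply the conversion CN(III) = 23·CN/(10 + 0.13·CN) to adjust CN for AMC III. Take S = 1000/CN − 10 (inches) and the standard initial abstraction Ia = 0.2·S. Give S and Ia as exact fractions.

S = 300/1081 in ≈ 0.278 in; Ia = 60/1081 in ≈ 0.056 in

CN(III) from CN(II)=94: (23·94)/(10 + 0.13·94) = 108100/1111 ≈ 97.300
Max retention: S = 1000/(108100/1111) − 10 = 300/1081 in (≈ 0.278 in)
Ia = 0.2S: 0.2·0.278 = 0.056 in (exactly 60/1081)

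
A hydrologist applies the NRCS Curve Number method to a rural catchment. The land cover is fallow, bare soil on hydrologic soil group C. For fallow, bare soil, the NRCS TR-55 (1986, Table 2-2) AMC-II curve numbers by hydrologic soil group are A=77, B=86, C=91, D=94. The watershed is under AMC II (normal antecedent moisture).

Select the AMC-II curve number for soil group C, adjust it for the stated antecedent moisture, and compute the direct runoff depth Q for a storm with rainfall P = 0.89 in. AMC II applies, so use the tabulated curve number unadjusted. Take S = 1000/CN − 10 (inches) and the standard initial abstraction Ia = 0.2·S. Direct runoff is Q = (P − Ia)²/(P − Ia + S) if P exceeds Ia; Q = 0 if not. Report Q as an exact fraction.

NRCS table: fallow, bare soil, soil group C → CN(II) = 91
CN(II) = 91; AMC II needs no correction.
S = 1000/91 − 10 = 90/91 in ≈ 0.989 in
Ia = 0.2·(90/91) = 18/91 in ≈ 0.198 in
P − Ia = 0.890 − 0.198 = 6299/9100 ≈ 0.692 in (> 0, runoff occurs)
Q = (6299/9100)²/((6299/9100) + 90/91) = (39677401/82810000)/(15299/9100) = 39677401/139220900 in ≈ 0.285 in

Q = 39677401/139220900 in ≈ 0.285 in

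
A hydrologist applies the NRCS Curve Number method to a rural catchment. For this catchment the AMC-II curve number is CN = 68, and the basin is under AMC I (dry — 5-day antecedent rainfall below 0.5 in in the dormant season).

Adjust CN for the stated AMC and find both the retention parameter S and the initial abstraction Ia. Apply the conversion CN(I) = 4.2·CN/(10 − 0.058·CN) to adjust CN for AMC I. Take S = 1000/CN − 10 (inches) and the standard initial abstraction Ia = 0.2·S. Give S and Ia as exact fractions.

CN(I) from CN(II)=68: (4.2·68)/(10 − 0.058·68) = 35700/757 ≈ 47.160
S = 1000/(35700/757) − 10 = 4000/357 in ≈ 11.204 in
Ia = 0.2·(4000/357) = 800/357 in ≈ 2.241 in

S = 4000/357 in ≈ 11.204 in; Ia = 800/357 in ≈ 2.241 in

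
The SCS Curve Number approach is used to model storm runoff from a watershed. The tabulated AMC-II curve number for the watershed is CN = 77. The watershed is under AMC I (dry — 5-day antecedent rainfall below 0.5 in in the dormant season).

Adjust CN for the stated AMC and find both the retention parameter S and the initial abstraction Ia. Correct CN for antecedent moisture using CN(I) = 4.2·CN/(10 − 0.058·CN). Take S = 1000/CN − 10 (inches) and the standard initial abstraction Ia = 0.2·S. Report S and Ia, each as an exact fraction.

S = 11500/1617 in ≈ 7.112 in; Ia = 2300/1617 in ≈ 1.422 in

Dry (AMC I): CN(I) = 4.2·77/(10 − 0.058·77) = (1617/5)/(2767/500) = 161700/2767 ≈ 58.439
Retention S: 1000/CN − 10 with CN=58.439 → S = 11500/1617 ≈ 7.112 in
Ia = 0.2S: 0.2·7.112 = 1.422 in (exactly 2300/1617)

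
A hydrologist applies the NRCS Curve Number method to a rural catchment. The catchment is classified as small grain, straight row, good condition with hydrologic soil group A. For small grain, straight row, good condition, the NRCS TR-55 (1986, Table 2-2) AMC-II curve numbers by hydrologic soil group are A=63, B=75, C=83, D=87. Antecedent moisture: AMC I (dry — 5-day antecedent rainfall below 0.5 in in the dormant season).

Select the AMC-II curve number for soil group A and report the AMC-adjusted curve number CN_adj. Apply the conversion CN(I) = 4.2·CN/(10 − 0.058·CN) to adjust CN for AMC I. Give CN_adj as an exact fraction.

CN_adj = 132300/3173 ≈ 41.696

NRCS table: small grain, straight row, good condition, soil group A → CN(II) = 63
Adjust CN=63 to AMC I: 4.2·63/(10 − 0.058·63) → (1323/5) ÷ (3173/500) = 132300/3173 ≈ 41.696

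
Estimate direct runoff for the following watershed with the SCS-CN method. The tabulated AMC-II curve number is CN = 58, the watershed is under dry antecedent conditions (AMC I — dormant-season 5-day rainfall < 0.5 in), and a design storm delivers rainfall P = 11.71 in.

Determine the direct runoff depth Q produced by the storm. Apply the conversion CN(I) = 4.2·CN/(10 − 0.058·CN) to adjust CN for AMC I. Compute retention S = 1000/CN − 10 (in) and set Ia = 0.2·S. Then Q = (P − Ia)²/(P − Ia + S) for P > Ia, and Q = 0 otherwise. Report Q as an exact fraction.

CN(I) from CN(II)=58: (4.2·58)/(10 − 0.058·58) = 2900/79 ≈ 36.709
Max retention: S = 1000/(2900/79) − 10 = 500/29 in (≈ 17.241 in)
Ia = 0.2·(500/29) = 100/29 in ≈ 3.448 in
P − Ia = 11.710 − 3.448 = 23959/2900 ≈ 8.262 in (> 0, runoff occurs)
Q: (23959/2900)² ÷ (73959/2900) = 574033681/214481100 in (≈ 2.676 in)

Q = 574033681/214481100 in ≈ 2.676 in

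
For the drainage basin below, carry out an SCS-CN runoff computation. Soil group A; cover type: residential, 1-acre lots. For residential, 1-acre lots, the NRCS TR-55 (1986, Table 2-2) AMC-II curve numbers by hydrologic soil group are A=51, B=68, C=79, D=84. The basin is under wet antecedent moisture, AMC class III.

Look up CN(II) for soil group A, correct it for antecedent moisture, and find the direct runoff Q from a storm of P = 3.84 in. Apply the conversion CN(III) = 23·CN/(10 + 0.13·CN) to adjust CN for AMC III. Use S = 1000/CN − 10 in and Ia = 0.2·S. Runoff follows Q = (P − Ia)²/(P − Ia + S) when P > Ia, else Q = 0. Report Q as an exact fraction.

Q = 485188729/386004975 in ≈ 1.257 in

NRCS table: residential, 1-acre lots, soil group A → CN(II) = 51
CN(III) from CN(II)=51: (23·51)/(10 + 0.13·51) = 117300/1663 ≈ 70.535
S = 1000/(117300/1663) − 10 = 4900/1173 in ≈ 4.177 in
Initial abstraction Ia = S/5 = (4900/1173)/5 = 980/1173 ≈ 0.835 in
Since P=3.840 > Ia=0.835: effective rainfall P−Ia = 88108/29325 in
Q = (88108/29325)²/((88108/29325) + 4900/1173) = (7763019664/859955625)/(210608/29325) = 485188729/386004975 in ≈ 1.257 in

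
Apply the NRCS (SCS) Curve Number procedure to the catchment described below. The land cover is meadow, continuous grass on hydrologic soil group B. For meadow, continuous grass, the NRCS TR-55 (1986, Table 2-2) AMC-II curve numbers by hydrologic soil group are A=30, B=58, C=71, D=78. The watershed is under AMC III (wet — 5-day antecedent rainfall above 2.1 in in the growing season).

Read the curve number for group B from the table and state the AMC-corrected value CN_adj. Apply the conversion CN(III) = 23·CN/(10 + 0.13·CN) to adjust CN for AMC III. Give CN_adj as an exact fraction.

NRCS table: meadow, continuous grass, soil group B → CN(II) = 58
Wet (AMC III): CN(III) = 23·58/(10 + 0.13·58) = 1334/(877/50) = 66700/877 ≈ 76.055

CN_adj = 66700/877 ≈ 76.055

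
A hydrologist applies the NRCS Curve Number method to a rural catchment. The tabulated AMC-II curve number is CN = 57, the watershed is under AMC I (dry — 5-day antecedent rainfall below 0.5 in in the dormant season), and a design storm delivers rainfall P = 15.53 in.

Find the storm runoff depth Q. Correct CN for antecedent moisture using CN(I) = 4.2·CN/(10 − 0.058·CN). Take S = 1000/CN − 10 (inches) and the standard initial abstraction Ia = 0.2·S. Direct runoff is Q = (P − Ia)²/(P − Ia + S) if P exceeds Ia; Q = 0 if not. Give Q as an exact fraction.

CN(I) from CN(II)=57: (4.2·57)/(10 − 0.058·57) = 119700/3347 ≈ 35.763
S = 1000/(119700/3347) − 10 = 21500/1197 in ≈ 17.962 in
Ia = 0.2·(21500/1197) = 4300/1197 in ≈ 3.592 in
Since P=15.530 > Ia=3.592: effective rainfall P−Ia = 1428941/119700 in
Runoff Q = (P−Ia)²/(P−Ia+S) = (11.938)²/(11.938+17.962) = 2041872381481/428399237700 ≈ 4.766 in

Q = 2041872381481/428399237700 in ≈ 4.766 in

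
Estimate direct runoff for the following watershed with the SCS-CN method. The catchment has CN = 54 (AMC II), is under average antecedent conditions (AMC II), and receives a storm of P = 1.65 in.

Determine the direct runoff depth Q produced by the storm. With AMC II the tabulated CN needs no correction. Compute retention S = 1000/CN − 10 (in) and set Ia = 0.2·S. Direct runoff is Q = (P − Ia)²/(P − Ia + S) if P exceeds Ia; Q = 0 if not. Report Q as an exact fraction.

Q = 0 in ≈ 0.000 in

Average conditions: CN = 54 (no AMC adjustment).
Retention S: 1000/CN − 10 with CN=54.000 → S = 230/27 ≈ 8.519 in
Initial abstraction Ia = S/5 = (230/27)/5 = 46/27 ≈ 1.704 in
P = 1.650 ≤ Ia = 1.704 in: entire storm abstracted, Q = 0.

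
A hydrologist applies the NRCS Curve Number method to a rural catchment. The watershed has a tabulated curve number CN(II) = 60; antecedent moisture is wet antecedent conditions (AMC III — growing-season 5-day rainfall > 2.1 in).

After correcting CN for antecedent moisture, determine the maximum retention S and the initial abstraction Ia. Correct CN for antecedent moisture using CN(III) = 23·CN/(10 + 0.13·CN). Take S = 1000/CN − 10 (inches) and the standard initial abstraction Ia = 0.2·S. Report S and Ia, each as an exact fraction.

Wet (AMC III): CN(III) = 23·60/(10 + 0.13·60) = 1380/(89/5) = 6900/89 ≈ 77.528
Retention S: 1000/CN − 10 with CN=77.528 → S = 200/69 ≈ 2.899 in
Initial abstraction Ia = S/5 = (200/69)/5 = 40/69 ≈ 0.580 in

S = 200/69 in ≈ 2.899 in; Ia = 40/69 in ≈ 0.580 in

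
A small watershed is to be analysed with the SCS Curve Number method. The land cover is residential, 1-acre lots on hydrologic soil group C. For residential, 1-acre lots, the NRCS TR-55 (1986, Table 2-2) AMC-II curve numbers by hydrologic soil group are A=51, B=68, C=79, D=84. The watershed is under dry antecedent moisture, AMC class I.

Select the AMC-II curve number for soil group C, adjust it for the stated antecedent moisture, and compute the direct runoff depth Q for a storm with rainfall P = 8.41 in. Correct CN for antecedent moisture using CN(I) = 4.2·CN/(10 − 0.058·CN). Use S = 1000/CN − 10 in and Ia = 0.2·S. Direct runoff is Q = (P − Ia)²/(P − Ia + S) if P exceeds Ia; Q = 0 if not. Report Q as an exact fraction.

NRCS table: residential, 1-acre lots, soil group C → CN(II) = 79
Dry (AMC I): CN(I) = 4.2·79/(10 − 0.058·79) = (1659/5)/(2709/500) = 7900/129 ≈ 61.240
S = 1000/(7900/129) − 10 = 500/79 in ≈ 6.329 in
Initial abstraction Ia = S/5 = (500/79)/5 = 100/79 ≈ 1.266 in
Excess rainfall: 8.410 − 1.266 = 7.144 in; P > Ia so Q > 0
Runoff Q = (P−Ia)²/(P−Ia+S) = (7.144)²/(7.144+6.329) = 3185360721/840868100 ≈ 3.788 in

Q = 3185360721/840868100 in ≈ 3.788 in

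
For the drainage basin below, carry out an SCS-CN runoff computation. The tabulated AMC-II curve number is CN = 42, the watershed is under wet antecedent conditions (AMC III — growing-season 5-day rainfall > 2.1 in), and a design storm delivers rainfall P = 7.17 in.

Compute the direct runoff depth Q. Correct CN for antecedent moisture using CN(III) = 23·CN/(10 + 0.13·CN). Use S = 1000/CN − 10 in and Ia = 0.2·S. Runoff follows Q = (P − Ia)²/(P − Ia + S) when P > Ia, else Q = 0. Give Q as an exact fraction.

CN(III) from CN(II)=42: (23·42)/(10 + 0.13·42) = 48300/773 ≈ 62.484
S = 1000/(48300/773) − 10 = 2900/483 in ≈ 6.004 in
Ia = 0.2S: 0.2·6.004 = 1.201 in (exactly 580/483)
P − Ia = 7.170 − 1.201 = 288311/48300 ≈ 5.969 in (> 0, runoff occurs)
Runoff Q = (P−Ia)²/(P−Ia+S) = (5.969)²/(5.969+6.004) = 83123232721/27932421300 ≈ 2.976 in

Q = 83123232721/27932421300 in ≈ 2.976 in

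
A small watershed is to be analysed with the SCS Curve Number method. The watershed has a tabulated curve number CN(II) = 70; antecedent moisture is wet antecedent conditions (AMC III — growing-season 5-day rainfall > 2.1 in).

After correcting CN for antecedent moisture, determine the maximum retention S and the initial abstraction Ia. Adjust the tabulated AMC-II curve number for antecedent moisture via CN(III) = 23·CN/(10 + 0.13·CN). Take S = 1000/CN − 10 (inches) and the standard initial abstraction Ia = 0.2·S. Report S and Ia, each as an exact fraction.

S = 300/161 in ≈ 1.863 in; Ia = 60/161 in ≈ 0.373 in

Wet (AMC III): CN(III) = 23·70/(10 + 0.13·70) = 1610/(191/10) = 16100/191 ≈ 84.293
Retention S: 1000/CN − 10 with CN=84.293 → S = 300/161 ≈ 1.863 in
Ia = 0.2S: 0.2·1.863 = 0.373 in (exactly 60/161)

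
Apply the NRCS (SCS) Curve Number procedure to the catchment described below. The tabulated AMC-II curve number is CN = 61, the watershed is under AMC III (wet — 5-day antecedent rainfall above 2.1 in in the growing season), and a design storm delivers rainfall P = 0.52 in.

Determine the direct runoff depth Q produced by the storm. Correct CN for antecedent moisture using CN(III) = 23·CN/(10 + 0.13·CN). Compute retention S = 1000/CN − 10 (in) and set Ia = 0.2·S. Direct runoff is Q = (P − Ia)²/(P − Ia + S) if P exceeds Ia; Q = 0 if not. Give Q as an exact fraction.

Adjust CN=61 to AMC III: 23·61/(10 + 0.13·61) → 1403 ÷ (1793/100) = 140300/1793 ≈ 78.249
Max retention: S = 1000/(140300/1793) − 10 = 3900/1403 in (≈ 2.780 in)
Ia = 0.2S: 0.2·2.780 = 0.556 in (exactly 780/1403)
P = 0.520 ≤ Ia = 0.556 in: entire storm abstracted, Q = 0.

Q = 0 in ≈ 0.000 in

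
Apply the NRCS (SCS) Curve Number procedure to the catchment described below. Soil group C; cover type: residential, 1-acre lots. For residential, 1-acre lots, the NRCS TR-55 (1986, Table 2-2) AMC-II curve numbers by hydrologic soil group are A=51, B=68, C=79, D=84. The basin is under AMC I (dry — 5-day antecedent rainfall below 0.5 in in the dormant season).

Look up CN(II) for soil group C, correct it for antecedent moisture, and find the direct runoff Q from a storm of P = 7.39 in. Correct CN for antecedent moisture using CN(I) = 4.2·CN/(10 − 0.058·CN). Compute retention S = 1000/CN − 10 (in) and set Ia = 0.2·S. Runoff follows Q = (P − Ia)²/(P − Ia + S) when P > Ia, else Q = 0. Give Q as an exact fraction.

Q = 2340721161/777209900 in ≈ 3.012 in

NRCS table: residential, 1-acre lots, soil group C → CN(II) = 79
Dry (AMC I): CN(I) = 4.2·79/(10 − 0.058·79) = (1659/5)/(2709/500) = 7900/129 ≈ 61.240
Retention S: 1000/CN − 10 with CN=61.240 → S = 500/79 ≈ 6.329 in
Initial abstraction Ia = S/5 = (500/79)/5 = 100/79 ≈ 1.266 in
Excess rainfall: 7.390 − 1.266 = 6.124 in; P > Ia so Q > 0
Runoff Q = (P−Ia)²/(P−Ia+S) = (6.124)²/(6.124+6.329) = 2340721161/777209900 ≈ 3.012 in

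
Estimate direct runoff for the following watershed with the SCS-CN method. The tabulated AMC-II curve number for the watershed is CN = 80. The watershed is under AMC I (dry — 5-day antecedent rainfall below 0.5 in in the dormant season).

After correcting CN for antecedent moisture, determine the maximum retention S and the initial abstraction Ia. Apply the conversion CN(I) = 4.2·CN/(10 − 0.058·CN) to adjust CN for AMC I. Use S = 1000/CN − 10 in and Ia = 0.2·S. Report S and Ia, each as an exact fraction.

S = 125/21 in ≈ 5.952 in; Ia = 25/21 in ≈ 1.190 in

CN(I) from CN(II)=80: (4.2·80)/(10 − 0.058·80) = 4200/67 ≈ 62.687
Retention S: 1000/CN − 10 with CN=62.687 → S = 125/21 ≈ 5.952 in
Initial abstraction Ia = S/5 = (125/21)/5 = 25/21 ≈ 1.190 in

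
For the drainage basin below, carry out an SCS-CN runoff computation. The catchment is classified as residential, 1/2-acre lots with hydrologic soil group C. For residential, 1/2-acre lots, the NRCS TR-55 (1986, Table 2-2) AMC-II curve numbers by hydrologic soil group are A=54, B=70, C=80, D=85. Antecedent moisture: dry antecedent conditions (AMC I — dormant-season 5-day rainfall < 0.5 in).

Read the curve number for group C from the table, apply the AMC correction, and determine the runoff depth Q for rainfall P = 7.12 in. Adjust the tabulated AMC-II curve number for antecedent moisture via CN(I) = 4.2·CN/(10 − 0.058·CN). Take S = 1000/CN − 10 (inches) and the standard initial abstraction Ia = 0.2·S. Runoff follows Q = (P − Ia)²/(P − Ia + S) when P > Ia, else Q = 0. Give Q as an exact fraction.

Q = 9690769/3274950 in ≈ 2.959 in

NRCS table: residential, 1/2-acre lots, soil group C → CN(II) = 80
Adjust CN=80 to AMC I: 4.2·80/(10 − 0.058·80) → 336 ÷ (134/25) = 4200/67 ≈ 62.687
S = 1000/(4200/67) − 10 = 125/21 in ≈ 5.952 in
Initial abstraction Ia = S/5 = (125/21)/5 = 25/21 ≈ 1.190 in
P − Ia = 7.120 − 1.190 = 3113/525 ≈ 5.930 in (> 0, runoff occurs)
Runoff Q = (P−Ia)²/(P−Ia+S) = (5.930)²/(5.930+5.952) = 9690769/3274950 ≈ 2.959 in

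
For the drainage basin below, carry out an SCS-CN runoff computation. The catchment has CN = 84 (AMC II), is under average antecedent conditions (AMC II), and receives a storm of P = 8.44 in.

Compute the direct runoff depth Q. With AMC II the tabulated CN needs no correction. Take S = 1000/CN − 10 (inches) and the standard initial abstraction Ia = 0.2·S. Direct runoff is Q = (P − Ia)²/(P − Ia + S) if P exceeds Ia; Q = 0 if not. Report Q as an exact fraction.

Q = 17901361/2746275 in ≈ 6.518 in

CN(II) = 84; AMC II needs no correction.
Max retention: S = 1000/84 − 10 = 40/21 in (≈ 1.905 in)
Initial abstraction Ia = S/5 = (40/21)/5 = 8/21 ≈ 0.381 in
P − Ia = 8.440 − 0.381 = 4231/525 ≈ 8.059 in (> 0, runoff occurs)
Q: (4231/525)² ÷ (5231/525) = 17901361/2746275 in (≈ 6.518 in)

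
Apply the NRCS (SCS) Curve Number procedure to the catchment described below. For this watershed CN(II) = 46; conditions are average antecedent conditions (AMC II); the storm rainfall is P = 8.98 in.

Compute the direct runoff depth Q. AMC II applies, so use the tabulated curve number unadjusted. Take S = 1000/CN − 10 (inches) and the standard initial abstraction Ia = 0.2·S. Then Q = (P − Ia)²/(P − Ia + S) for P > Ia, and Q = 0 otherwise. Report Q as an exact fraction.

Q = 58171129/24296050 in ≈ 2.394 in

Average conditions: CN = 46 (no AMC adjustment).
Max retention: S = 1000/46 − 10 = 270/23 in (≈ 11.739 in)
Ia = 0.2S: 0.2·11.739 = 2.348 in (exactly 54/23)
Since P=8.980 > Ia=2.348: effective rainfall P−Ia = 7627/1150 in
Q = (7627/1150)²/((7627/1150) + 270/23) = (58171129/1322500)/(21127/1150) = 58171129/24296050 in ≈ 2.394 in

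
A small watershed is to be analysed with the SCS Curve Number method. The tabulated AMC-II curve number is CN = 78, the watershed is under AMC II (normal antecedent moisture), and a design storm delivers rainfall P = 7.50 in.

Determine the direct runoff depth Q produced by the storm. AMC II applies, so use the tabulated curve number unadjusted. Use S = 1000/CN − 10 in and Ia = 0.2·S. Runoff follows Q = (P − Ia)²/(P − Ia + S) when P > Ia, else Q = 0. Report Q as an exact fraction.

Q = 292681/59358 in ≈ 4.931 in

AMC II — tabulated CN = 78 applies directly.
Retention S: 1000/CN − 10 with CN=78.000 → S = 110/39 ≈ 2.821 in
Initial abstraction Ia = S/5 = (110/39)/5 = 22/39 ≈ 0.564 in
Excess rainfall: 7.500 − 0.564 = 6.936 in; P > Ia so Q > 0
Runoff Q = (P−Ia)²/(P−Ia+S) = (6.936)²/(6.936+2.821) = 292681/59358 ≈ 4.931 in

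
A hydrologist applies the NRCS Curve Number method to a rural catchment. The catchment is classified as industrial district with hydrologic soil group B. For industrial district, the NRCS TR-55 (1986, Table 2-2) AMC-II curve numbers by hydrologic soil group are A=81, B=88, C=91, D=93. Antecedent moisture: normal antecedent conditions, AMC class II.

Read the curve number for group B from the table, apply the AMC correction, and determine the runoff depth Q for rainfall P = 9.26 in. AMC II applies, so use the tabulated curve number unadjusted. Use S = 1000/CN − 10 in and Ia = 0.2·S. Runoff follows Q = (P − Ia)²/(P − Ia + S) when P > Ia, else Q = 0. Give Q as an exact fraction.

NRCS table: industrial district, soil group B → CN(II) = 88
CN(II) = 88; AMC II needs no correction.
S = 1000/88 − 10 = 15/11 in ≈ 1.364 in
Initial abstraction Ia = S/5 = (15/11)/5 = 3/11 ≈ 0.273 in
Excess rainfall: 9.260 − 0.273 = 8.987 in; P > Ia so Q > 0
Q = (4943/550)²/((4943/550) + 15/11) = (24433249/302500)/(5693/550) = 24433249/3131150 in ≈ 7.803 in

Q = 24433249/3131150 in ≈ 7.803 in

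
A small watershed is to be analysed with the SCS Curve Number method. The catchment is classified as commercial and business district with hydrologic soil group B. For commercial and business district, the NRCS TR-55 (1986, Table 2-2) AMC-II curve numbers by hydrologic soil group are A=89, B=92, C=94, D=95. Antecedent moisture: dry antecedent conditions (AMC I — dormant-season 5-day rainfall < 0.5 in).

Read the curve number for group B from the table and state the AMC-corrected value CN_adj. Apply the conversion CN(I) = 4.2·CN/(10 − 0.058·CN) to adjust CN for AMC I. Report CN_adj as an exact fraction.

CN_adj = 48300/583 ≈ 82.847

NRCS table: commercial and business district, soil group B → CN(II) = 92
CN(I) from CN(II)=92: (4.2·92)/(10 − 0.058·92) = 48300/583 ≈ 82.847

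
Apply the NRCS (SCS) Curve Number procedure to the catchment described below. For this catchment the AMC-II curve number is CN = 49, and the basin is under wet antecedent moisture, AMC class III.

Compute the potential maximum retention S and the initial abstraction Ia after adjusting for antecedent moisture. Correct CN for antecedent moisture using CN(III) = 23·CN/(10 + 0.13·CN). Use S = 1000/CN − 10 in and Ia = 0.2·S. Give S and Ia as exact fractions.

CN(III) from CN(II)=49: (23·49)/(10 + 0.13·49) = 112700/1637 ≈ 68.845
S = 1000/(112700/1637) − 10 = 5100/1127 in ≈ 4.525 in
Ia = 0.2·(5100/1127) = 1020/1127 in ≈ 0.905 in

S = 5100/1127 in ≈ 4.525 in; Ia = 1020/1127 in ≈ 0.905 in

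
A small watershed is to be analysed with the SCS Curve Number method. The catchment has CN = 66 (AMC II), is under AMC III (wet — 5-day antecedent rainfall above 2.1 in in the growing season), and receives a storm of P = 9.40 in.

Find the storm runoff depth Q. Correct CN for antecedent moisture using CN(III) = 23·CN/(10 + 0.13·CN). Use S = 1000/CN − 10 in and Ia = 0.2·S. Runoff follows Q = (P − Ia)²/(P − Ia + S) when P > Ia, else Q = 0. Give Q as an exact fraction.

Q = 1154164729/161185035 in ≈ 7.160 in

CN(III) from CN(II)=66: (23·66)/(10 + 0.13·66) = 75900/929 ≈ 81.701
S = 1000/(75900/929) − 10 = 1700/759 in ≈ 2.240 in
Ia = 0.2·(1700/759) = 340/759 in ≈ 0.448 in
Excess rainfall: 9.400 − 0.448 = 8.952 in; P > Ia so Q > 0
Q = (33973/3795)²/((33973/3795) + 1700/759) = (1154164729/14402025)/(42473/3795) = 1154164729/161185035 in ≈ 7.160 in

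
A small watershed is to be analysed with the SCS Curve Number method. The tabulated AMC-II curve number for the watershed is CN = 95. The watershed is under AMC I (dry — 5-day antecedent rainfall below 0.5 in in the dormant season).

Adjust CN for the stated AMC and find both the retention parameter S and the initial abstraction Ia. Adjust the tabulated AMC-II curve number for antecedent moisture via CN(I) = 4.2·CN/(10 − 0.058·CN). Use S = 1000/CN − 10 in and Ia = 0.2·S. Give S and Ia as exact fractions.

S = 500/399 in ≈ 1.253 in; Ia = 100/399 in ≈ 0.251 in

CN(I) from CN(II)=95: (4.2·95)/(10 − 0.058·95) = 39900/449 ≈ 88.864
Retention S: 1000/CN − 10 with CN=88.864 → S = 500/399 ≈ 1.253 in
Ia = 0.2S: 0.2·1.253 = 0.251 in (exactly 100/399)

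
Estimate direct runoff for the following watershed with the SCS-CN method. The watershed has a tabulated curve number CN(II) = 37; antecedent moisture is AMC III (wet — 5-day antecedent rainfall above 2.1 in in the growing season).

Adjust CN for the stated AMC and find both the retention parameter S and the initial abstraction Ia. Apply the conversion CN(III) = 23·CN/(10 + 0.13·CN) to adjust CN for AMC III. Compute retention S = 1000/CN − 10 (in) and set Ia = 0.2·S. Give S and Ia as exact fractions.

S = 6300/851 in ≈ 7.403 in; Ia = 1260/851 in ≈ 1.481 in

Wet (AMC III): CN(III) = 23·37/(10 + 0.13·37) = 851/(1481/100) = 85100/1481 ≈ 57.461
S = 1000/(85100/1481) − 10 = 6300/851 in ≈ 7.403 in
Ia = 0.2·(6300/851) = 1260/851 in ≈ 1.481 in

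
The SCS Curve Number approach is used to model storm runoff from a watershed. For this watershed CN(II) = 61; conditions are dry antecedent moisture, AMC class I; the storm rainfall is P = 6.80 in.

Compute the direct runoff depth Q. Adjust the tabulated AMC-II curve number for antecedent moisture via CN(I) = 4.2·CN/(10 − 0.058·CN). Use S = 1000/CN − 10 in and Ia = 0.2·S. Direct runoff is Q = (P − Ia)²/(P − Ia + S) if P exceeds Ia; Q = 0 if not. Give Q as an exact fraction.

Dry (AMC I): CN(I) = 4.2·61/(10 − 0.058·61) = (1281/5)/(3231/500) = 42700/1077 ≈ 39.647
S = 1000/(42700/1077) − 10 = 6500/427 in ≈ 15.222 in
Ia = 0.2S: 0.2·15.222 = 3.044 in (exactly 1300/427)
Excess rainfall: 6.800 − 3.044 = 3.756 in; P > Ia so Q > 0
Q: (8018/2135)² ÷ (40518/2135) = 32144162/43252965 in (≈ 0.743 in)

Q = 32144162/43252965 in ≈ 0.743 in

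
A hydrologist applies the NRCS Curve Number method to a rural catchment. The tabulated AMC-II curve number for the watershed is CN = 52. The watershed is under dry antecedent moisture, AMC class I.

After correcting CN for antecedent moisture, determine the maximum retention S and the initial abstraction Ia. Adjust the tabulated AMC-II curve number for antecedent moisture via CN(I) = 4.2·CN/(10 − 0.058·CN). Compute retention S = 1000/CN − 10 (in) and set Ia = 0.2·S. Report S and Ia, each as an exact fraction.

S = 2000/91 in ≈ 21.978 in; Ia = 400/91 in ≈ 4.396 in

Adjust CN=52 to AMC I: 4.2·52/(10 − 0.058·52) → (1092/5) ÷ (873/125) = 9100/291 ≈ 31.271
Retention S: 1000/CN − 10 with CN=31.271 → S = 2000/91 ≈ 21.978 in
Ia = 0.2·(2000/91) = 400/91 in ≈ 4.396 in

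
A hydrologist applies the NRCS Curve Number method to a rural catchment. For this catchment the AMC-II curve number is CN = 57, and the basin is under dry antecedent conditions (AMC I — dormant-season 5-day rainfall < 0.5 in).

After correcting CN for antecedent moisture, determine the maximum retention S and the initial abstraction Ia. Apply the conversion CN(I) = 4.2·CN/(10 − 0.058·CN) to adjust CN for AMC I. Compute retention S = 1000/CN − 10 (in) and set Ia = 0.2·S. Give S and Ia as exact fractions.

Dry (AMC I): CN(I) = 4.2·57/(10 − 0.058·57) = (1197/5)/(3347/500) = 119700/3347 ≈ 35.763
S = 1000/(119700/3347) − 10 = 21500/1197 in ≈ 17.962 in
Ia = 0.2S: 0.2·17.962 = 3.592 in (exactly 4300/1197)

S = 21500/1197 in ≈ 17.962 in; Ia = 4300/1197 in ≈ 3.592 in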